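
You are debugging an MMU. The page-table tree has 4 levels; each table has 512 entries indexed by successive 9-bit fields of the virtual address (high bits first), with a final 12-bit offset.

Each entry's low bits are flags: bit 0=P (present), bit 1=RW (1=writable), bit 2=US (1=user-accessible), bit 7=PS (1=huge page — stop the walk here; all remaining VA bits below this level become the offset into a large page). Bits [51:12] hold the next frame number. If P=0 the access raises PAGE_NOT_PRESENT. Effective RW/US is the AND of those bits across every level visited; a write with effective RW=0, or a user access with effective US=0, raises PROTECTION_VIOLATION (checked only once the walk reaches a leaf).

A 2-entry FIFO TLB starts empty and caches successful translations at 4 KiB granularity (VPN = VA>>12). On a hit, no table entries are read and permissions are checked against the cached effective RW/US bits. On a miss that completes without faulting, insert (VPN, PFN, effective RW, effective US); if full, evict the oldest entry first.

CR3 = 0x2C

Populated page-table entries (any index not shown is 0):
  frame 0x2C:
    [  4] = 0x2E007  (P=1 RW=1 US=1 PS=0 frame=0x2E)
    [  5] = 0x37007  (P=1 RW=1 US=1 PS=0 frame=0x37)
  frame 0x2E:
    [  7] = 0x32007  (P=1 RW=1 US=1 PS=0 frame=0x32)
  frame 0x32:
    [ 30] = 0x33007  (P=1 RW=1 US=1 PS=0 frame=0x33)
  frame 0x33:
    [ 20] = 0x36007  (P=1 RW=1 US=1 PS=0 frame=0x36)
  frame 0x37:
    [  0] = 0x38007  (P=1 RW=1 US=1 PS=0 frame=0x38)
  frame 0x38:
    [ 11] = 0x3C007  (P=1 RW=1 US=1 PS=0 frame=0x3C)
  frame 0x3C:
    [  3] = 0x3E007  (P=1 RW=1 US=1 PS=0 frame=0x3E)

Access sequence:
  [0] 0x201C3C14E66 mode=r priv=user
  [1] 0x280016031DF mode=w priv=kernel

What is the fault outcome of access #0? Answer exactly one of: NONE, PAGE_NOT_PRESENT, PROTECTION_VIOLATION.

Trace:
#0 VA=0x201C3C14E66 (r,user):
  L0 @0x2C[4] → 0x2E007  P=1,RW=1,US=1,PS=0
  L1 @0x2E[7] → 0x32007  P=1,RW=1,US=1,PS=0
  L2 @0x32[30] → 0x33007  P=1,RW=1,US=1,PS=0
  L3 @0x33[20] → 0x36007  P=1,RW=1,US=1,PS=0
  → PA=0x36E66  (4 entries read)
#1 VA=0x280016031DF (w,kernel):
  L0 @0x2C[5] → 0x37007  P=1,RW=1,US=1,PS=0
  L1 @0x37[0] → 0x38007  P=1,RW=1,US=1,PS=0
  L2 @0x38[11] → 0x3C007  P=1,RW=1,US=1,PS=0
  L3 @0x3C[3] → 0x3E007  P=1,RW=1,US=1,PS=0
  → PA=0x3E1DF  (4 entries read)

Access #0 fault: NONE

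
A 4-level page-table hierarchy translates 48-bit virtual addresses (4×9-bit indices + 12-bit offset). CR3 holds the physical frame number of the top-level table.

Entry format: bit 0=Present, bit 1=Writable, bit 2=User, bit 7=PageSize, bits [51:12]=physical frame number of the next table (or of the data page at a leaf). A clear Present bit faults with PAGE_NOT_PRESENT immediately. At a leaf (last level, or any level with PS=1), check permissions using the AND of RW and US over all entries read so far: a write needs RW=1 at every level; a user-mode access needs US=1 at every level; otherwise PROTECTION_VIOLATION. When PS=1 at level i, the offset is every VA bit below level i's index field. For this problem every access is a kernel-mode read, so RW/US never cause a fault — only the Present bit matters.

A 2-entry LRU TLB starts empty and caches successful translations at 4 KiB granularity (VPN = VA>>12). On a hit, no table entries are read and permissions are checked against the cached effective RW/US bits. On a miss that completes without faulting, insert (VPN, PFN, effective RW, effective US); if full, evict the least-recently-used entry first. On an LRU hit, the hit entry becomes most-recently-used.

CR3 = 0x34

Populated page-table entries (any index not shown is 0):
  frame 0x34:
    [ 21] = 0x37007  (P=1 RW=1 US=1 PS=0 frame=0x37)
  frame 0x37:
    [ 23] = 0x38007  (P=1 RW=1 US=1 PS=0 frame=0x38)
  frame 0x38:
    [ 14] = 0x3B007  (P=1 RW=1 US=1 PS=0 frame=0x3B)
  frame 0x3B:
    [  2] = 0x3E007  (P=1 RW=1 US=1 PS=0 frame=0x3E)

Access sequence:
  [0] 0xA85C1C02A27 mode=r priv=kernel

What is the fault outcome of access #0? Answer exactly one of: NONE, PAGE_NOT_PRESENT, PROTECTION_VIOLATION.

Per-access translation:
#0 VA=0xA85C1C02A27 (r,kernel):
  [0] read 0x34 idx=21: raw=0x37007 flags P=1 W=1 U=1 S=0
  [1] read 0x37 idx=23: raw=0x38007 flags P=1 W=1 U=1 S=0
  [2] read 0x38 idx=14: raw=0x3B007 flags P=1 W=1 U=1 S=0
  [3] read 0x3B idx=2: raw=0x3E007 flags P=1 W=1 U=1 S=0
  ✓ 0x3EA27  — 4 lookups

Access #0 fault: NONE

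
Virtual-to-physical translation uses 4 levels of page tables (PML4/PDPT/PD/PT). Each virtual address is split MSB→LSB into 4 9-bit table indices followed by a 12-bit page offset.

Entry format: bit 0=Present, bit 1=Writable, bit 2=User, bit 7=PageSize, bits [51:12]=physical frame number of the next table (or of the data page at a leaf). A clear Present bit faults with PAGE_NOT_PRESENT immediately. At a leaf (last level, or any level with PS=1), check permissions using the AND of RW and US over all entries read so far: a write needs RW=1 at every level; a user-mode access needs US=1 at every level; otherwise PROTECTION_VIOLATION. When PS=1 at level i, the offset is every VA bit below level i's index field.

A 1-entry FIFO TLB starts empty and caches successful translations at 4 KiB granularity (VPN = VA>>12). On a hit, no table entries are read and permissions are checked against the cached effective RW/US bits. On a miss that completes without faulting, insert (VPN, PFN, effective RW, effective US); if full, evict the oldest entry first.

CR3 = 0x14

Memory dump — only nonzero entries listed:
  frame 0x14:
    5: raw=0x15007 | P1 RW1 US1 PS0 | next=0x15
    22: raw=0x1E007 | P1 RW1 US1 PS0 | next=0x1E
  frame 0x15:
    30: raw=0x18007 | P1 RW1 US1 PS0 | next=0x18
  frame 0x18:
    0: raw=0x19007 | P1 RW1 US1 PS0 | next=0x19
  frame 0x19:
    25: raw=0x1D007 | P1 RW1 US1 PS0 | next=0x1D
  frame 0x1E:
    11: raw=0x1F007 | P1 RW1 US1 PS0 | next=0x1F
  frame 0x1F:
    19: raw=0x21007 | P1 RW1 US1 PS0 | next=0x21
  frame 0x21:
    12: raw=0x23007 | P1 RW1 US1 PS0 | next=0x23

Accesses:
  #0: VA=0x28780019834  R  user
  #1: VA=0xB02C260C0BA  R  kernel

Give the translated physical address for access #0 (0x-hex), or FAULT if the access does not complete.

Walk each access:
#0 VA=0x28780019834 (r,user):
  L0 @0x14[5] → 0x15007  P=1,RW=1,US=1,PS=0
  L1 @0x15[30] → 0x18007  P=1,RW=1,US=1,PS=0
  L2 @0x18[0] → 0x19007  P=1,RW=1,US=1,PS=0
  L3 @0x19[25] → 0x1D007  P=1,RW=1,US=1,PS=0
  ✓ 0x1D834  — 4 lookups
#1 VA=0xB02C260C0BA (r,kernel):
  L0 @0x14[22] → 0x1E007  P=1,RW=1,US=1,PS=0
  L1 @0x1E[11] → 0x1F007  P=1,RW=1,US=1,PS=0
  L2 @0x1F[19] → 0x21007  P=1,RW=1,US=1,PS=0
  L3 @0x21[12] → 0x23007  P=1,RW=1,US=1,PS=0
  ✓ 0x230BA  — 4 lookups

Access #0 PA: 0x1D834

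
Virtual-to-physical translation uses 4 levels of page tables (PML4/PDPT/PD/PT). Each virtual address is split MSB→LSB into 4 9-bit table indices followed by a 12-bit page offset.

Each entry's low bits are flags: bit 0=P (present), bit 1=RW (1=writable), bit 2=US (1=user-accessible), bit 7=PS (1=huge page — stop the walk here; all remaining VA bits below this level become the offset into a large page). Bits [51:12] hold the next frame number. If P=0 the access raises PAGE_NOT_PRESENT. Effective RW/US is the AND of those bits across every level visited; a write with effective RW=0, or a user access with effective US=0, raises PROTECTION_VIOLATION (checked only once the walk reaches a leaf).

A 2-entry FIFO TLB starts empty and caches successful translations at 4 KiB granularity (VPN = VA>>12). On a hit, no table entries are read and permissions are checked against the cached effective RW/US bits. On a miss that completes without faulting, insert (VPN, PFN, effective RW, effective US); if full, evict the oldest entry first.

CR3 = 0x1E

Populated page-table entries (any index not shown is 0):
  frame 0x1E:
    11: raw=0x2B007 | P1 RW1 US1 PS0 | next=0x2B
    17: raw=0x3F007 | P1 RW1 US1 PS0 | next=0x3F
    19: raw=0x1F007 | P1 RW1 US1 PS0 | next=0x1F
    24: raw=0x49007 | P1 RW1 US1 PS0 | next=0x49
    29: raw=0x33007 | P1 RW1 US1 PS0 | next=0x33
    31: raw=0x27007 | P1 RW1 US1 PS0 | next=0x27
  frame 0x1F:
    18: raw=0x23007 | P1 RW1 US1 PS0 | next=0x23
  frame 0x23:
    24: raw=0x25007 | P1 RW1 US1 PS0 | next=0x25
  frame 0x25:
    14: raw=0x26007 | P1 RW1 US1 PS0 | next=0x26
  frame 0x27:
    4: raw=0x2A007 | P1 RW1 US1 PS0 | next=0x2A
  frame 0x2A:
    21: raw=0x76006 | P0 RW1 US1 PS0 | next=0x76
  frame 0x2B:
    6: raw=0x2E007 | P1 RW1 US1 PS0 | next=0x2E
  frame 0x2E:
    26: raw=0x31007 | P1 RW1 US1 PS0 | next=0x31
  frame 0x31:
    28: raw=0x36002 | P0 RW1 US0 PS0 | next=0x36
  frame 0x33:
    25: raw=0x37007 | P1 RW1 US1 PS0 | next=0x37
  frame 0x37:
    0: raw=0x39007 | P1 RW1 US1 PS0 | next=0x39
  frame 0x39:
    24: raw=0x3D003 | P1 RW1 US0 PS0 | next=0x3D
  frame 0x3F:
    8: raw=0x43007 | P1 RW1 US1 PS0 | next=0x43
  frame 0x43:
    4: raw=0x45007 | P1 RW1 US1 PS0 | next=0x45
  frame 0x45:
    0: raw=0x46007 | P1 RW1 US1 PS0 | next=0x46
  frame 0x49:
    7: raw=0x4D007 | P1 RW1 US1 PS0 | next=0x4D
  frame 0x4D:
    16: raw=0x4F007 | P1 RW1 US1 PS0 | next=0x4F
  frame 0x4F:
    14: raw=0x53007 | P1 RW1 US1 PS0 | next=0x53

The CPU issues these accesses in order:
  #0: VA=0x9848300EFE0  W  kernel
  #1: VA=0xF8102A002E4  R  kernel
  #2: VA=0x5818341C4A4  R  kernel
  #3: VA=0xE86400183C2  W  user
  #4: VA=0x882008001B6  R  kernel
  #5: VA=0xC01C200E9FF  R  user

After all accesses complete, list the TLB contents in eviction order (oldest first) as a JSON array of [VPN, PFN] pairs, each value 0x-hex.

Per-access translation:
#0 VA=0x9848300EFE0 (w,kernel):
  L0: frame=0x1E idx=19 entry=0x1F007 [P=1 RW=1 US=1 PS=0]
  L1: frame=0x1F idx=18 entry=0x23007 [P=1 RW=1 US=1 PS=0]
  L2: frame=0x23 idx=24 entry=0x25007 [P=1 RW=1 US=1 PS=0]
  L3: frame=0x25 idx=14 entry=0x26007 [P=1 RW=1 US=1 PS=0]
  ✓ 0x26FE0  — 4 lookups
#1 VA=0xF8102A002E4 (r,kernel):
  L0: frame=0x1E idx=31 entry=0x27007 [P=1 RW=1 US=1 PS=0]
  L1: frame=0x27 idx=4 entry=0x2A007 [P=1 RW=1 US=1 PS=0]
  L2: frame=0x2A idx=21 entry=0x76006 [P=0 RW=1 US=1 PS=0]
  → PAGE_NOT_PRESENT  (3 entries read)
#2 VA=0x5818341C4A4 (r,kernel):
  L0: frame=0x1E idx=11 entry=0x2B007 [P=1 RW=1 US=1 PS=0]
  L1: frame=0x2B idx=6 entry=0x2E007 [P=1 RW=1 US=1 PS=0]
  L2: frame=0x2E idx=26 entry=0x31007 [P=1 RW=1 US=1 PS=0]
  L3: frame=0x31 idx=28 entry=0x36002 [P=0 RW=1 US=0 PS=0]
  → PAGE_NOT_PRESENT  (4 entries read)
#3 VA=0xE86400183C2 (w,user):
  L0: frame=0x1E idx=29 entry=0x33007 [P=1 RW=1 US=1 PS=0]
  L1: frame=0x33 idx=25 entry=0x37007 [P=1 RW=1 US=1 PS=0]
  L2: frame=0x37 idx=0 entry=0x39007 [P=1 RW=1 US=1 PS=0]
  L3: frame=0x39 idx=24 entry=0x3D003 [P=1 RW=1 US=0 PS=0]
  → PROTECTION_VIOLATION  (4 entries read)
#4 VA=0x882008001B6 (r,kernel):
  L0: frame=0x1E idx=17 entry=0x3F007 [P=1 RW=1 US=1 PS=0]
  L1: frame=0x3F idx=8 entry=0x43007 [P=1 RW=1 US=1 PS=0]
  L2: frame=0x43 idx=4 entry=0x45007 [P=1 RW=1 US=1 PS=0]
  L3: frame=0x45 idx=0 entry=0x46007 [P=1 RW=1 US=1 PS=0]
  ✓ 0x461B6  — 4 lookups
#5 VA=0xC01C200E9FF (r,user):
  L0: frame=0x1E idx=24 entry=0x49007 [P=1 RW=1 US=1 PS=0]
  L1: frame=0x49 idx=7 entry=0x4D007 [P=1 RW=1 US=1 PS=0]
  L2: frame=0x4D idx=16 entry=0x4F007 [P=1 RW=1 US=1 PS=0]
  L3: frame=0x4F idx=14 entry=0x53007 [P=1 RW=1 US=1 PS=0]
  ✓ 0x539FF  — 4 lookups

TLB: [["0x88200800", "0x46"], ["0xC01C200E", "0x53"]]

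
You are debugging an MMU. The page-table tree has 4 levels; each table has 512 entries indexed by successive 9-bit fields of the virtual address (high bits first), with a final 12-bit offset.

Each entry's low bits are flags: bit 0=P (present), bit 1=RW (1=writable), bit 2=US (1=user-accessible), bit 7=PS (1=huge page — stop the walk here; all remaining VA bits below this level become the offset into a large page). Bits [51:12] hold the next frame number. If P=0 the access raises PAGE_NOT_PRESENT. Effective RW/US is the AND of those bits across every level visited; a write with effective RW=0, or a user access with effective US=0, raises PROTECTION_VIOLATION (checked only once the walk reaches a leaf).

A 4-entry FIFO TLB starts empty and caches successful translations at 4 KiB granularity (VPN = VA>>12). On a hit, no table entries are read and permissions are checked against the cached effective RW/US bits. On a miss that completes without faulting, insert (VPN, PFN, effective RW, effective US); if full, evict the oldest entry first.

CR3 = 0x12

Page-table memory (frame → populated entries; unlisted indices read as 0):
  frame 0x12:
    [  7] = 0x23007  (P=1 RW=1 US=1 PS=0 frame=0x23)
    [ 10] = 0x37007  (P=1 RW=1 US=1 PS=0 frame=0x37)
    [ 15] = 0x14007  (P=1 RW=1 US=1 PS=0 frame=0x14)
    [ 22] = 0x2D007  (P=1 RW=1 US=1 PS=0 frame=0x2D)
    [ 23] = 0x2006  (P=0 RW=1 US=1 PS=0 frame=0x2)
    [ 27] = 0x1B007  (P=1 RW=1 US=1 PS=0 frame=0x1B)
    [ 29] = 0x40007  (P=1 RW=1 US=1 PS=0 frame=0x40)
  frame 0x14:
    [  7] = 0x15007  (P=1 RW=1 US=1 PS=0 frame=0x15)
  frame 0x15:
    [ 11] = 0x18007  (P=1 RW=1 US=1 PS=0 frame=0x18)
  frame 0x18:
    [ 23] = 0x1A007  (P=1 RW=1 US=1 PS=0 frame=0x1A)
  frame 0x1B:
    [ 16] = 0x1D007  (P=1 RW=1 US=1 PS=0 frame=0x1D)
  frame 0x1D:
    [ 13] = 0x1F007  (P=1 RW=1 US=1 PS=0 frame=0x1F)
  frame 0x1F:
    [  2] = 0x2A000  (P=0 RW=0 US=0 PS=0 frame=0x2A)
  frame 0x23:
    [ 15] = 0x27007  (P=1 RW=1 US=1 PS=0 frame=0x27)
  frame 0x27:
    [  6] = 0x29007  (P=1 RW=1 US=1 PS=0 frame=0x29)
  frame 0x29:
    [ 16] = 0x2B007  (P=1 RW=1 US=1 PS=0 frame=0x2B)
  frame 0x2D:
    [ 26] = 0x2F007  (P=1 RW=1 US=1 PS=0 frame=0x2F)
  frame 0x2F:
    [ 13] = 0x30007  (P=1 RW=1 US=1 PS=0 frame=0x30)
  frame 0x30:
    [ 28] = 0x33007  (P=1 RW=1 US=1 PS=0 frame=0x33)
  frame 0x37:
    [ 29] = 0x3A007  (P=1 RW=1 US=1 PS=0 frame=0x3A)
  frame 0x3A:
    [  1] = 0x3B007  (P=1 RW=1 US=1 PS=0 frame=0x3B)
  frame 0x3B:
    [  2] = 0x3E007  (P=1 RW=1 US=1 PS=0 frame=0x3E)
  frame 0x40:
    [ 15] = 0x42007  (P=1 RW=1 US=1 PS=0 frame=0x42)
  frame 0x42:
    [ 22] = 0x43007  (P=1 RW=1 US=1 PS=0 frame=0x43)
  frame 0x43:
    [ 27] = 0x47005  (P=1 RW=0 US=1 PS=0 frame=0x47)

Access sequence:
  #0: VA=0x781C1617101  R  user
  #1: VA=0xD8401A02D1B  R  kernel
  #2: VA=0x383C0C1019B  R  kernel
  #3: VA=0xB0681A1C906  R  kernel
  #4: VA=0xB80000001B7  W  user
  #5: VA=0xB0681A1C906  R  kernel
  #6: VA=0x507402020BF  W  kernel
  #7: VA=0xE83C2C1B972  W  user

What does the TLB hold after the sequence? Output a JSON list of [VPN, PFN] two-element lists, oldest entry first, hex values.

Walk each access:
#0 VA=0x781C1617101 (r,user):
  L0 @0x12[15] → 0x14007  P=1,RW=1,US=1,PS=0
  L1 @0x14[7] → 0x15007  P=1,RW=1,US=1,PS=0
  L2 @0x15[11] → 0x18007  P=1,RW=1,US=1,PS=0
  L3 @0x18[23] → 0x1A007  P=1,RW=1,US=1,PS=0
  → PA=0x1A101  (4 entries read)
#1 VA=0xD8401A02D1B (r,kernel):
  L0 @0x12[27] → 0x1B007  P=1,RW=1,US=1,PS=0
  L1 @0x1B[16] → 0x1D007  P=1,RW=1,US=1,PS=0
  L2 @0x1D[13] → 0x1F007  P=1,RW=1,US=1,PS=0
  L3 @0x1F[2] → 0x2A000  P=0,RW=0,US=0,PS=0
  ✗ PAGE_NOT_PRESENT  [4 reads]
#2 VA=0x383C0C1019B (r,kernel):
  L0 @0x12[7] → 0x23007  P=1,RW=1,US=1,PS=0
  L1 @0x23[15] → 0x27007  P=1,RW=1,US=1,PS=0
  L2 @0x27[6] → 0x29007  P=1,RW=1,US=1,PS=0
  L3 @0x29[16] → 0x2B007  P=1,RW=1,US=1,PS=0
  → PA=0x2B19B  (4 entries read)
#3 VA=0xB0681A1C906 (r,kernel):
  L0 @0x12[22] → 0x2D007  P=1,RW=1,US=1,PS=0
  L1 @0x2D[26] → 0x2F007  P=1,RW=1,US=1,PS=0
  L2 @0x2F[13] → 0x30007  P=1,RW=1,US=1,PS=0
  L3 @0x30[28] → 0x33007  P=1,RW=1,US=1,PS=0
  → PA=0x33906  (4 entries read)
#4 VA=0xB80000001B7 (w,user):
  L0 @0x12[23] → 0x2006  P=0,RW=1,US=1,PS=0
  ✗ PAGE_NOT_PRESENT  [1 reads]
#5 VA=0xB0681A1C906 (r,kernel):
  TLB hit vpn=0xB0681A1C → PA=0x33906
#6 VA=0x507402020BF (w,kernel):
  L0 @0x12[10] → 0x37007  P=1,RW=1,US=1,PS=0
  L1 @0x37[29] → 0x3A007  P=1,RW=1,US=1,PS=0
  L2 @0x3A[1] → 0x3B007  P=1,RW=1,US=1,PS=0
  L3 @0x3B[2] → 0x3E007  P=1,RW=1,US=1,PS=0
  → PA=0x3E0BF  (4 entries read)
#7 VA=0xE83C2C1B972 (w,user):
  L0 @0x12[29] → 0x40007  P=1,RW=1,US=1,PS=0
  L1 @0x40[15] → 0x42007  P=1,RW=1,US=1,PS=0
  L2 @0x42[22] → 0x43007  P=1,RW=1,US=1,PS=0
  L3 @0x43[27] → 0x47005  P=1,RW=0,US=1,PS=0
  ✗ PROTECTION_VIOLATION  [4 reads]

TLB: [["0x781C1617", "0x1A"], ["0x383C0C10", "0x2B"], ["0xB0681A1C", "0x33"], ["0x50740202", "0x3E"]]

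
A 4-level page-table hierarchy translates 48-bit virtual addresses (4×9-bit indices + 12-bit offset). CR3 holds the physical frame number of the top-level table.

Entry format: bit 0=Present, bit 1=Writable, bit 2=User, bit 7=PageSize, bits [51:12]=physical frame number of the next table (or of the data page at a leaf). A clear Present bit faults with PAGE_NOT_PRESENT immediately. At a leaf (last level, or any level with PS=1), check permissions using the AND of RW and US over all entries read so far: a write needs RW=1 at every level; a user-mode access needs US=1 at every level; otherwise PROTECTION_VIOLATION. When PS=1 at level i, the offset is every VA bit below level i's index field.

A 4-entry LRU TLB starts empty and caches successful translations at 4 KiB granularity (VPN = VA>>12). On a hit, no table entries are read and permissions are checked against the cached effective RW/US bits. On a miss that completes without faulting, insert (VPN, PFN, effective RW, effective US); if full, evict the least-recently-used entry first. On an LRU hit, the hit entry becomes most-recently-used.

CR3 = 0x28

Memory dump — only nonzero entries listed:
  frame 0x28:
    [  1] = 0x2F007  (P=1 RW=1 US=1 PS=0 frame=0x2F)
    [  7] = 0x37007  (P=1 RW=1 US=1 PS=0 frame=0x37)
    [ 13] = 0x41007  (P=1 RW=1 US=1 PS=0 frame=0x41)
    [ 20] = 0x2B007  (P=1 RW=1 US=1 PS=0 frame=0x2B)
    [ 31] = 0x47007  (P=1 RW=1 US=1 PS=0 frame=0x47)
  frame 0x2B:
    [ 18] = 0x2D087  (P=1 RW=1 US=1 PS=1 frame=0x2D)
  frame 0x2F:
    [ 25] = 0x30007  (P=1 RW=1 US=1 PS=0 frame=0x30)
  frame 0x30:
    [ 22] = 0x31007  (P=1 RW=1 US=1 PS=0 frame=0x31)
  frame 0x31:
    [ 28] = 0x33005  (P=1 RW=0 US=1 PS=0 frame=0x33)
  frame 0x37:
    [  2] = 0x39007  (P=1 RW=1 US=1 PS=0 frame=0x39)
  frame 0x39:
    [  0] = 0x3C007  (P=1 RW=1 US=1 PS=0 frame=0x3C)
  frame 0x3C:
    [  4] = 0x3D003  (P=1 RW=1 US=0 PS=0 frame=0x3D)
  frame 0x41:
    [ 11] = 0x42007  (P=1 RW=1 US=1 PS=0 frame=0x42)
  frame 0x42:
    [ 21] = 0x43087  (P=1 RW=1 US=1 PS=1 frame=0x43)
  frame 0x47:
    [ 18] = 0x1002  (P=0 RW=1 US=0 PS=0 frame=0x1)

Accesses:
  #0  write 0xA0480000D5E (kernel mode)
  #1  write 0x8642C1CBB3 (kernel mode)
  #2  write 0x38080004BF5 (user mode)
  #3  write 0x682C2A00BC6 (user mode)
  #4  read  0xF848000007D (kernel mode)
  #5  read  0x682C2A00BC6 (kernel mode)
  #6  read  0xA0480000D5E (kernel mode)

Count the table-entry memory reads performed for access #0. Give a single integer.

Per-access translation:
#0 VA=0xA0480000D5E (w,kernel):
  L0: frame=0x28 idx=20 entry=0x2B007 [P=1 RW=1 US=1 PS=0]
  L1: frame=0x2B idx=18 entry=0x2D087 [P=1 RW=1 US=1 PS=1]
  ✓ 0x2DD5E (huge @L1)  — 2 lookups
#1 VA=0x8642C1CBB3 (w,kernel):
  L0: frame=0x28 idx=1 entry=0x2F007 [P=1 RW=1 US=1 PS=0]
  L1: frame=0x2F idx=25 entry=0x30007 [P=1 RW=1 US=1 PS=0]
  L2: frame=0x30 idx=22 entry=0x31007 [P=1 RW=1 US=1 PS=0]
  L3: frame=0x31 idx=28 entry=0x33005 [P=1 RW=0 US=1 PS=0]
  ✗ PROTECTION_VIOLATION  [4 reads]
#2 VA=0x38080004BF5 (w,user):
  L0: frame=0x28 idx=7 entry=0x37007 [P=1 RW=1 US=1 PS=0]
  L1: frame=0x37 idx=2 entry=0x39007 [P=1 RW=1 US=1 PS=0]
  L2: frame=0x39 idx=0 entry=0x3C007 [P=1 RW=1 US=1 PS=0]
  L3: frame=0x3C idx=4 entry=0x3D003 [P=1 RW=1 US=0 PS=0]
  ✗ PROTECTION_VIOLATION  [4 reads]
#3 VA=0x682C2A00BC6 (w,user):
  L0: frame=0x28 idx=13 entry=0x41007 [P=1 RW=1 US=1 PS=0]
  L1: frame=0x41 idx=11 entry=0x42007 [P=1 RW=1 US=1 PS=0]
  L2: frame=0x42 idx=21 entry=0x43087 [P=1 RW=1 US=1 PS=1]
  ✓ 0x43BC6 (huge @L2)  — 3 lookups
#4 VA=0xF848000007D (r,kernel):
  L0: frame=0x28 idx=31 entry=0x47007 [P=1 RW=1 US=1 PS=0]
  L1: frame=0x47 idx=18 entry=0x1002 [P=0 RW=1 US=0 PS=0]
  ✗ PAGE_NOT_PRESENT  [2 reads]
#5 VA=0x682C2A00BC6 (r,kernel):
  TLB hit vpn=0x682C2A00 → PA=0x43BC6
#6 VA=0xA0480000D5E (r,kernel):
  TLB hit vpn=0xA0480000 → PA=0x2DD5E

Entries read for #0: 2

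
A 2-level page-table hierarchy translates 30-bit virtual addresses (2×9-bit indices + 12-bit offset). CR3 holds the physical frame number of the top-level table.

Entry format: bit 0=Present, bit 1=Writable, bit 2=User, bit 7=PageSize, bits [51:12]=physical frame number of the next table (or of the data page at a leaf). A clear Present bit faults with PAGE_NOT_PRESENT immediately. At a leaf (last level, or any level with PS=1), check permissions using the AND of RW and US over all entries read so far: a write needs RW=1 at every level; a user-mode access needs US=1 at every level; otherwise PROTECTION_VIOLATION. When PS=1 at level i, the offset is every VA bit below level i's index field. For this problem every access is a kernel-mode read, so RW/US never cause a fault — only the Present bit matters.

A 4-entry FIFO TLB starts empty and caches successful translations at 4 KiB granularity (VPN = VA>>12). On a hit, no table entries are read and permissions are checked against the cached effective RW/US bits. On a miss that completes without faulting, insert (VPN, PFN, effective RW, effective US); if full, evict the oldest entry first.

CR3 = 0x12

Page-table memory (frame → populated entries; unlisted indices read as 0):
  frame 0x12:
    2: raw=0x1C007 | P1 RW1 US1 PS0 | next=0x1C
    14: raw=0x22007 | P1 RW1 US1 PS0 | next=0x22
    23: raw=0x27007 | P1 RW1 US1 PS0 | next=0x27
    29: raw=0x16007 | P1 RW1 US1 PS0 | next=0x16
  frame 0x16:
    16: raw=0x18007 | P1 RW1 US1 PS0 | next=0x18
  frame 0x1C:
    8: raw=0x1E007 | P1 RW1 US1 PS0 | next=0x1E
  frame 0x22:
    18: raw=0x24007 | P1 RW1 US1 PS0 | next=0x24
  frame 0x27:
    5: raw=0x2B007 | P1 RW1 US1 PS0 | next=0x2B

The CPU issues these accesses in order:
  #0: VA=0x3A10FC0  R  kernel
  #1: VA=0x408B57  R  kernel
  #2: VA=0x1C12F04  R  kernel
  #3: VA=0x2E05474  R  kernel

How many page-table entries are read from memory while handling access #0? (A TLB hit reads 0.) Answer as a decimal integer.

Trace:
#0 VA=0x3A10FC0 (r,kernel):
  [0] read 0x12 idx=29: raw=0x16007 flags P=1 W=1 U=1 S=0
  [1] read 0x16 idx=16: raw=0x18007 flags P=1 W=1 U=1 S=0
  ⇒ phys 0x18FC0  [2 reads]
#1 VA=0x408B57 (r,kernel):
  [0] read 0x12 idx=2: raw=0x1C007 flags P=1 W=1 U=1 S=0
  [1] read 0x1C idx=8: raw=0x1E007 flags P=1 W=1 U=1 S=0
  ⇒ phys 0x1EB57  [2 reads]
#2 VA=0x1C12F04 (r,kernel):
  [0] read 0x12 idx=14: raw=0x22007 flags P=1 W=1 U=1 S=0
  [1] read 0x22 idx=18: raw=0x24007 flags P=1 W=1 U=1 S=0
  ⇒ phys 0x24F04  [2 reads]
#3 VA=0x2E05474 (r,kernel):
  [0] read 0x12 idx=23: raw=0x27007 flags P=1 W=1 U=1 S=0
  [1] read 0x27 idx=5: raw=0x2B007 flags P=1 W=1 U=1 S=0
  ⇒ phys 0x2B474  [2 reads]

Entries read for #0: 2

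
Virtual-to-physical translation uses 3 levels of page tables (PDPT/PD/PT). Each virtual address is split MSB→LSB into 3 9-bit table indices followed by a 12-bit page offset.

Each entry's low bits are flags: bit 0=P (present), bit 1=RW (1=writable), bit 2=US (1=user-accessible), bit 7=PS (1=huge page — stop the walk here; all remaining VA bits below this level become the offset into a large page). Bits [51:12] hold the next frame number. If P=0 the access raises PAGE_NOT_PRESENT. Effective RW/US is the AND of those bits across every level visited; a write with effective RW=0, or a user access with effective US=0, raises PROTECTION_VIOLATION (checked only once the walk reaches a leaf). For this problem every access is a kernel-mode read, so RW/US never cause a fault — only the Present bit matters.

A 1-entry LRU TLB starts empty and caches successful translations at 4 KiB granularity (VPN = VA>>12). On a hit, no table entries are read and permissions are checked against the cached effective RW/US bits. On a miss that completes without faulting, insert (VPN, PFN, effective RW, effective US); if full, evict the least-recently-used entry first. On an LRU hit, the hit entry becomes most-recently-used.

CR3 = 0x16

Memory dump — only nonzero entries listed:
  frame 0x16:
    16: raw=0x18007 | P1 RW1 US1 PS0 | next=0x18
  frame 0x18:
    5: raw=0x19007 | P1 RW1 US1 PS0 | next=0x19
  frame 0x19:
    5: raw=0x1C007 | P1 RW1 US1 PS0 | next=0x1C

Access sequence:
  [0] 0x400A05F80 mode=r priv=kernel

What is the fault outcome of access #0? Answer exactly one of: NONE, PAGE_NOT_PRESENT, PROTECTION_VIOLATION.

Per-access translation:
#0 VA=0x400A05F80 (r,kernel):
  [0] read 0x16 idx=16: raw=0x18007 flags P=1 W=1 U=1 S=0
  [1] read 0x18 idx=5: raw=0x19007 flags P=1 W=1 U=1 S=0
  [2] read 0x19 idx=5: raw=0x1C007 flags P=1 W=1 U=1 S=0
  → PA=0x1CF80  (3 entries read)

Access #0 fault: NONE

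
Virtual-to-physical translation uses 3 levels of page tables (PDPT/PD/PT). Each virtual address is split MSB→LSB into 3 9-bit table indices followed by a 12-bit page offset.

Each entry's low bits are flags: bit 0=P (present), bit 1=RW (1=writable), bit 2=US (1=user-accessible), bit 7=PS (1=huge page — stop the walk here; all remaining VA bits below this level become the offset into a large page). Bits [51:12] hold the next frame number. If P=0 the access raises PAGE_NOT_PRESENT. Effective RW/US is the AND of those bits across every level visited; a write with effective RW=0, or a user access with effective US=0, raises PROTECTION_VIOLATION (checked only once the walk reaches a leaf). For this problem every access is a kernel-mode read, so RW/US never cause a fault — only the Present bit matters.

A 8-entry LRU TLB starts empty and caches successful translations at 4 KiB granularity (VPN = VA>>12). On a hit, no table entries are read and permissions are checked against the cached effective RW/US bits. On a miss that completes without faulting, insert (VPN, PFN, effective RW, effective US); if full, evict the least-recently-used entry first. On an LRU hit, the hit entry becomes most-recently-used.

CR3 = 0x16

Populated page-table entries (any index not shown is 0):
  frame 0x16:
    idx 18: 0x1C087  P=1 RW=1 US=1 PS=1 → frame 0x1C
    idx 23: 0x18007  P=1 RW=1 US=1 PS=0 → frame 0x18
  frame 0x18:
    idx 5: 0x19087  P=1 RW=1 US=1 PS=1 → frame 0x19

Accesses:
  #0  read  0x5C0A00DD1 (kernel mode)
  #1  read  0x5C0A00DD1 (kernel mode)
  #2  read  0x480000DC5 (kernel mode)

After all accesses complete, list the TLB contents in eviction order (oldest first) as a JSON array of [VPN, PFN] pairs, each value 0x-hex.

Trace:
#0 VA=0x5C0A00DD1 (r,kernel):
  L0 @0x16[23] → 0x18007  P=1,RW=1,US=1,PS=0
  L1 @0x18[5] → 0x19087  P=1,RW=1,US=1,PS=1
  → PA=0x19DD1 (huge @L1)  (2 entries read)
#1 VA=0x5C0A00DD1 (r,kernel):
  TLB hit vpn=0x5C0A00 → PA=0x19DD1
#2 VA=0x480000DC5 (r,kernel):
  L0 @0x16[18] → 0x1C087  P=1,RW=1,US=1,PS=1
  → PA=0x1CDC5 (huge @L0)  (1 entries read)

TLB: [["0x5C0A00", "0x19"], ["0x480000", "0x1C"]]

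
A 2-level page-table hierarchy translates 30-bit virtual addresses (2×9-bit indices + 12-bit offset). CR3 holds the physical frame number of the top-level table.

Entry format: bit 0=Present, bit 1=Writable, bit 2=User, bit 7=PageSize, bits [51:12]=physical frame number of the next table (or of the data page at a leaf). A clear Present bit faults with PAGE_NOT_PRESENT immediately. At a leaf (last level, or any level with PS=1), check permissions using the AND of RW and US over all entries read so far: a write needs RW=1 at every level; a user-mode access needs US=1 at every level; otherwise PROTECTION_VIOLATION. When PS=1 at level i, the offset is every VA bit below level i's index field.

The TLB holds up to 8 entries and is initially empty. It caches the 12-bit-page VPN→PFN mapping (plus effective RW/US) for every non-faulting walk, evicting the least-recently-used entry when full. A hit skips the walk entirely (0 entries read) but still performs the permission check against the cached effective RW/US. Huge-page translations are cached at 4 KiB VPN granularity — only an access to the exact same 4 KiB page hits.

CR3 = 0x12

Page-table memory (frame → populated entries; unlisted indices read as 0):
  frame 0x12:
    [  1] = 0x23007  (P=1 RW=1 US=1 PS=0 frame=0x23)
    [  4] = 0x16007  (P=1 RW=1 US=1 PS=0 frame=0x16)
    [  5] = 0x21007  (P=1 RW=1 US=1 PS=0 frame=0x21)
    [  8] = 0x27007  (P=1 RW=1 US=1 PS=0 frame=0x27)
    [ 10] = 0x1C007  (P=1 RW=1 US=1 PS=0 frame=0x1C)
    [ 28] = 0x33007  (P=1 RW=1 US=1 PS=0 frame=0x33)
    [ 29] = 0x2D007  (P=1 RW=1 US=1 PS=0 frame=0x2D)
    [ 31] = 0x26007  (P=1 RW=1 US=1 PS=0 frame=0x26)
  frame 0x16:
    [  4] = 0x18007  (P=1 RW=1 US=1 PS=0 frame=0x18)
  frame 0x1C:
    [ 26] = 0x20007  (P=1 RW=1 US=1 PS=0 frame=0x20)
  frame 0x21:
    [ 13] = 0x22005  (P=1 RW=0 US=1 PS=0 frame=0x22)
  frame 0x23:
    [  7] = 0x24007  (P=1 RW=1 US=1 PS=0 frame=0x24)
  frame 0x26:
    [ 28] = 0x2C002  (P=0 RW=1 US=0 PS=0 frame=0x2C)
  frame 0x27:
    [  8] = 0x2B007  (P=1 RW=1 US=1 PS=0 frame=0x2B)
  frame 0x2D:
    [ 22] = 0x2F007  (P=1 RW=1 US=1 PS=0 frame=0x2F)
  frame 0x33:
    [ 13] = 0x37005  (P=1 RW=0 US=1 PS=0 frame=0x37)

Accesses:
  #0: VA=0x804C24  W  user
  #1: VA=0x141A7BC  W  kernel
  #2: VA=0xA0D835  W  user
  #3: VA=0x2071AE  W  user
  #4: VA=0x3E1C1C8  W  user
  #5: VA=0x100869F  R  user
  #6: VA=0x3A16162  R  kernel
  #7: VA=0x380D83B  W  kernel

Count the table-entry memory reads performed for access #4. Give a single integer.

Per-access translation:
#0 VA=0x804C24 (w,user):
  L0: frame=0x12 idx=4 entry=0x16007 [P=1 RW=1 US=1 PS=0]
  L1: frame=0x16 idx=4 entry=0x18007 [P=1 RW=1 US=1 PS=0]
  → PA=0x18C24  (2 entries read)
#1 VA=0x141A7BC (w,kernel):
  L0: frame=0x12 idx=10 entry=0x1C007 [P=1 RW=1 US=1 PS=0]
  L1: frame=0x1C idx=26 entry=0x20007 [P=1 RW=1 US=1 PS=0]
  → PA=0x207BC  (2 entries read)
#2 VA=0xA0D835 (w,user):
  L0: frame=0x12 idx=5 entry=0x21007 [P=1 RW=1 US=1 PS=0]
  L1: frame=0x21 idx=13 entry=0x22005 [P=1 RW=0 US=1 PS=0]
  ⇒ fault: PROTECTION_VIOLATION  — 2 lookups
#3 VA=0x2071AE (w,user):
  L0: frame=0x12 idx=1 entry=0x23007 [P=1 RW=1 US=1 PS=0]
  L1: frame=0x23 idx=7 entry=0x24007 [P=1 RW=1 US=1 PS=0]
  → PA=0x241AE  (2 entries read)
#4 VA=0x3E1C1C8 (w,user):
  L0: frame=0x12 idx=31 entry=0x26007 [P=1 RW=1 US=1 PS=0]
  L1: frame=0x26 idx=28 entry=0x2C002 [P=0 RW=1 US=0 PS=0]
  ⇒ fault: PAGE_NOT_PRESENT  — 2 lookups
#5 VA=0x100869F (r,user):
  L0: frame=0x12 idx=8 entry=0x27007 [P=1 RW=1 US=1 PS=0]
  L1: frame=0x27 idx=8 entry=0x2B007 [P=1 RW=1 US=1 PS=0]
  → PA=0x2B69F  (2 entries read)
#6 VA=0x3A16162 (r,kernel):
  L0: frame=0x12 idx=29 entry=0x2D007 [P=1 RW=1 US=1 PS=0]
  L1: frame=0x2D idx=22 entry=0x2F007 [P=1 RW=1 US=1 PS=0]
  → PA=0x2F162  (2 entries read)
#7 VA=0x380D83B (w,kernel):
  L0: frame=0x12 idx=28 entry=0x33007 [P=1 RW=1 US=1 PS=0]
  L1: frame=0x33 idx=13 entry=0x37005 [P=1 RW=0 US=1 PS=0]
  ⇒ fault: PROTECTION_VIOLATION  — 2 lookups

Entries read for #4: 2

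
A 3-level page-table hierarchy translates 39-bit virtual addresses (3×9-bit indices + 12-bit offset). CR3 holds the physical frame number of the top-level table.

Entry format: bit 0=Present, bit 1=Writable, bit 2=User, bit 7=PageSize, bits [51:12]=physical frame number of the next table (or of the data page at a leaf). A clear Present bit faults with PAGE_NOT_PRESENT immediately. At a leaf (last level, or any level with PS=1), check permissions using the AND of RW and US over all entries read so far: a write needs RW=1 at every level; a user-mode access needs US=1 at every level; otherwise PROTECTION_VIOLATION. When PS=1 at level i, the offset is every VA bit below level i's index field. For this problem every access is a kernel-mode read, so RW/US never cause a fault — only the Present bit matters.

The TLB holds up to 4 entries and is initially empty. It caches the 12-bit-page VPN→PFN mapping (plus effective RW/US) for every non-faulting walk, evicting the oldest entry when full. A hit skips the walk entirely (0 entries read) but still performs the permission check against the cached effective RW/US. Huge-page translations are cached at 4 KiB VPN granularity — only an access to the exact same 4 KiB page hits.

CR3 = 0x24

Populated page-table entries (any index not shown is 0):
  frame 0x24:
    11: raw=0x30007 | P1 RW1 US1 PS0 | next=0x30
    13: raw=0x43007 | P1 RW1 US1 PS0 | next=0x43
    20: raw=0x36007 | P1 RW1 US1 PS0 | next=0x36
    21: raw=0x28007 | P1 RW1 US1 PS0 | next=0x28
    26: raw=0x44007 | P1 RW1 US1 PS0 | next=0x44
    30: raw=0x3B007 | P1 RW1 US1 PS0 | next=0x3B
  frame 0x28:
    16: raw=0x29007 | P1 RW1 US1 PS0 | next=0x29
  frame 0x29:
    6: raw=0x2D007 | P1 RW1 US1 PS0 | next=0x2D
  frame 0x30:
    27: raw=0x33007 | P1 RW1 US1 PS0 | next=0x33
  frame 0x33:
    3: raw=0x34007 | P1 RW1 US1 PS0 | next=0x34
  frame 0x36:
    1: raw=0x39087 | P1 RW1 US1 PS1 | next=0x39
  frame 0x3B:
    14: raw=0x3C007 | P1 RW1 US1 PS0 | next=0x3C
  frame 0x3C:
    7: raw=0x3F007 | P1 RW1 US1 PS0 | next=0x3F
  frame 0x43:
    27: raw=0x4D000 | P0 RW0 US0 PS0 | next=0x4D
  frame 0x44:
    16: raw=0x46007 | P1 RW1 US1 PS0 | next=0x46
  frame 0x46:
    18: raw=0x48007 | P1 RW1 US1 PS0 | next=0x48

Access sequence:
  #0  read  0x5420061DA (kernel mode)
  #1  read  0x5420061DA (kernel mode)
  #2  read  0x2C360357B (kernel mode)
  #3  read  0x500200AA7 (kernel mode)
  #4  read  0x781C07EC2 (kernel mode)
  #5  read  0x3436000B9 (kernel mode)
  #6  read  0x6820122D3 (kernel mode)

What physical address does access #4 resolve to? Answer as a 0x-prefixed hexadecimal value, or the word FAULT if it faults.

Per-access translation:
#0 VA=0x5420061DA (r,kernel):
  L0: frame=0x24 idx=21 entry=0x28007 [P=1 RW=1 US=1 PS=0]
  L1: frame=0x28 idx=16 entry=0x29007 [P=1 RW=1 US=1 PS=0]
  L2: frame=0x29 idx=6 entry=0x2D007 [P=1 RW=1 US=1 PS=0]
  ✓ 0x2D1DA  — 3 lookups
#1 VA=0x5420061DA (r,kernel):
  TLB hit vpn=0x542006 → PA=0x2D1DA
#2 VA=0x2C360357B (r,kernel):
  L0: frame=0x24 idx=11 entry=0x30007 [P=1 RW=1 US=1 PS=0]
  L1: frame=0x30 idx=27 entry=0x33007 [P=1 RW=1 US=1 PS=0]
  L2: frame=0x33 idx=3 entry=0x34007 [P=1 RW=1 US=1 PS=0]
  ✓ 0x3457B  — 3 lookups
#3 VA=0x500200AA7 (r,kernel):
  L0: frame=0x24 idx=20 entry=0x36007 [P=1 RW=1 US=1 PS=0]
  L1: frame=0x36 idx=1 entry=0x39087 [P=1 RW=1 US=1 PS=1]
  ✓ 0x39AA7 (huge @L1)  — 2 lookups
#4 VA=0x781C07EC2 (r,kernel):
  L0: frame=0x24 idx=30 entry=0x3B007 [P=1 RW=1 US=1 PS=0]
  L1: frame=0x3B idx=14 entry=0x3C007 [P=1 RW=1 US=1 PS=0]
  L2: frame=0x3C idx=7 entry=0x3F007 [P=1 RW=1 US=1 PS=0]
  ✓ 0x3FEC2  — 3 lookups
#5 VA=0x3436000B9 (r,kernel):
  L0: frame=0x24 idx=13 entry=0x43007 [P=1 RW=1 US=1 PS=0]
  L1: frame=0x43 idx=27 entry=0x4D000 [P=0 RW=0 US=0 PS=0]
  ✗ PAGE_NOT_PRESENT  [2 reads]
#6 VA=0x6820122D3 (r,kernel):
  L0: frame=0x24 idx=26 entry=0x44007 [P=1 RW=1 US=1 PS=0]
  L1: frame=0x44 idx=16 entry=0x46007 [P=1 RW=1 US=1 PS=0]
  L2: frame=0x46 idx=18 entry=0x48007 [P=1 RW=1 US=1 PS=0]
  ✓ 0x482D3  — 3 lookups

Access #4 PA: 0x3FEC2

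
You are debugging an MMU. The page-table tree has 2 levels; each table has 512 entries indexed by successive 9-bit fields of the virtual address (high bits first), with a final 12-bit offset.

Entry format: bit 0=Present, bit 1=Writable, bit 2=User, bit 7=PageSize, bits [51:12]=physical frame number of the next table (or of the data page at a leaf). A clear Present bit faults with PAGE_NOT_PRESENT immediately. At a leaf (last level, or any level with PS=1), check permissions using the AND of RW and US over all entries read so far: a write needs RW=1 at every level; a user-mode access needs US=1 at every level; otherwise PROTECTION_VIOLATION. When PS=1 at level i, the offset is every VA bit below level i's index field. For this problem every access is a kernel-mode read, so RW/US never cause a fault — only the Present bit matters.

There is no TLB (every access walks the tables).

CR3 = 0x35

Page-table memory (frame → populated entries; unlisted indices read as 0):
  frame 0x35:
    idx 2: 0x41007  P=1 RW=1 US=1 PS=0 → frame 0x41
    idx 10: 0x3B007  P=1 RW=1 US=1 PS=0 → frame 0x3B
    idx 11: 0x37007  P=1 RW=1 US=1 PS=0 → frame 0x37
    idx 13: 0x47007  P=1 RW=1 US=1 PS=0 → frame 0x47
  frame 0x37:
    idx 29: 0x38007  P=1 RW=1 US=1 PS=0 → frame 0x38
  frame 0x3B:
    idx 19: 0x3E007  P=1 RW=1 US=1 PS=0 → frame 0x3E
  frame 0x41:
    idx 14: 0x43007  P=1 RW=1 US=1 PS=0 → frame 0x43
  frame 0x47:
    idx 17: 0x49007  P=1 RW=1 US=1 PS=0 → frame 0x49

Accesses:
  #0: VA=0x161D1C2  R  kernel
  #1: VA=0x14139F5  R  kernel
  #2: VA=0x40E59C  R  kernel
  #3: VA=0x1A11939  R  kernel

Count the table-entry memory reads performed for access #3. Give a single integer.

Trace:
#0 VA=0x161D1C2 (r,kernel):
  [0] read 0x35 idx=11: raw=0x37007 flags P=1 W=1 U=1 S=0
  [1] read 0x37 idx=29: raw=0x38007 flags P=1 W=1 U=1 S=0
  ✓ 0x381C2  — 2 lookups
#1 VA=0x14139F5 (r,kernel):
  [0] read 0x35 idx=10: raw=0x3B007 flags P=1 W=1 U=1 S=0
  [1] read 0x3B idx=19: raw=0x3E007 flags P=1 W=1 U=1 S=0
  ✓ 0x3E9F5  — 2 lookups
#2 VA=0x40E59C (r,kernel):
  [0] read 0x35 idx=2: raw=0x41007 flags P=1 W=1 U=1 S=0
  [1] read 0x41 idx=14: raw=0x43007 flags P=1 W=1 U=1 S=0
  ✓ 0x4359C  — 2 lookups
#3 VA=0x1A11939 (r,kernel):
  [0] read 0x35 idx=13: raw=0x47007 flags P=1 W=1 U=1 S=0
  [1] read 0x47 idx=17: raw=0x49007 flags P=1 W=1 U=1 S=0
  ✓ 0x49939  — 2 lookups

Entries read for #3: 2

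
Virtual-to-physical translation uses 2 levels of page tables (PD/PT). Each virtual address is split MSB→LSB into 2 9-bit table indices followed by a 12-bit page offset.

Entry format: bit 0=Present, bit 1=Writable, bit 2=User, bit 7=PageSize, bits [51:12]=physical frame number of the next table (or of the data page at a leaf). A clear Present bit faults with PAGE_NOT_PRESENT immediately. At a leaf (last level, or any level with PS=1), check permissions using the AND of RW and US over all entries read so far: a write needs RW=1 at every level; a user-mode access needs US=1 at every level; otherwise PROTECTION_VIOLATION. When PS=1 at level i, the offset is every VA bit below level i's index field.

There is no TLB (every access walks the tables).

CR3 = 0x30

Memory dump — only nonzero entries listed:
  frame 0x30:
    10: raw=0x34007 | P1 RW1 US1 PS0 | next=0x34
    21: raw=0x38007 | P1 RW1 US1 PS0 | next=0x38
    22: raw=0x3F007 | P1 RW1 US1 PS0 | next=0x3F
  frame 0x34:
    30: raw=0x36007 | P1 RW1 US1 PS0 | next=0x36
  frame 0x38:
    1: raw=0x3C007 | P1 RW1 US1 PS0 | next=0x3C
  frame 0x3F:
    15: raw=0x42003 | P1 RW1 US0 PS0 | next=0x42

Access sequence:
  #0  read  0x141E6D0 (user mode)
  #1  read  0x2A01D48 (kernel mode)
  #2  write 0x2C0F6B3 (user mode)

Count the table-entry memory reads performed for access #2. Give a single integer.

Trace:
#0 VA=0x141E6D0 (r,user):
  L0 @0x30[10] → 0x34007  P=1,RW=1,US=1,PS=0
  L1 @0x34[30] → 0x36007  P=1,RW=1,US=1,PS=0
  ⇒ phys 0x366D0  [2 reads]
#1 VA=0x2A01D48 (r,kernel):
  L0 @0x30[21] → 0x38007  P=1,RW=1,US=1,PS=0
  L1 @0x38[1] → 0x3C007  P=1,RW=1,US=1,PS=0
  ⇒ phys 0x3CD48  [2 reads]
#2 VA=0x2C0F6B3 (w,user):
  L0 @0x30[22] → 0x3F007  P=1,RW=1,US=1,PS=0
  L1 @0x3F[15] → 0x42003  P=1,RW=1,US=0,PS=0
  ✗ PROTECTION_VIOLATION  [2 reads]

Entries read for #2: 2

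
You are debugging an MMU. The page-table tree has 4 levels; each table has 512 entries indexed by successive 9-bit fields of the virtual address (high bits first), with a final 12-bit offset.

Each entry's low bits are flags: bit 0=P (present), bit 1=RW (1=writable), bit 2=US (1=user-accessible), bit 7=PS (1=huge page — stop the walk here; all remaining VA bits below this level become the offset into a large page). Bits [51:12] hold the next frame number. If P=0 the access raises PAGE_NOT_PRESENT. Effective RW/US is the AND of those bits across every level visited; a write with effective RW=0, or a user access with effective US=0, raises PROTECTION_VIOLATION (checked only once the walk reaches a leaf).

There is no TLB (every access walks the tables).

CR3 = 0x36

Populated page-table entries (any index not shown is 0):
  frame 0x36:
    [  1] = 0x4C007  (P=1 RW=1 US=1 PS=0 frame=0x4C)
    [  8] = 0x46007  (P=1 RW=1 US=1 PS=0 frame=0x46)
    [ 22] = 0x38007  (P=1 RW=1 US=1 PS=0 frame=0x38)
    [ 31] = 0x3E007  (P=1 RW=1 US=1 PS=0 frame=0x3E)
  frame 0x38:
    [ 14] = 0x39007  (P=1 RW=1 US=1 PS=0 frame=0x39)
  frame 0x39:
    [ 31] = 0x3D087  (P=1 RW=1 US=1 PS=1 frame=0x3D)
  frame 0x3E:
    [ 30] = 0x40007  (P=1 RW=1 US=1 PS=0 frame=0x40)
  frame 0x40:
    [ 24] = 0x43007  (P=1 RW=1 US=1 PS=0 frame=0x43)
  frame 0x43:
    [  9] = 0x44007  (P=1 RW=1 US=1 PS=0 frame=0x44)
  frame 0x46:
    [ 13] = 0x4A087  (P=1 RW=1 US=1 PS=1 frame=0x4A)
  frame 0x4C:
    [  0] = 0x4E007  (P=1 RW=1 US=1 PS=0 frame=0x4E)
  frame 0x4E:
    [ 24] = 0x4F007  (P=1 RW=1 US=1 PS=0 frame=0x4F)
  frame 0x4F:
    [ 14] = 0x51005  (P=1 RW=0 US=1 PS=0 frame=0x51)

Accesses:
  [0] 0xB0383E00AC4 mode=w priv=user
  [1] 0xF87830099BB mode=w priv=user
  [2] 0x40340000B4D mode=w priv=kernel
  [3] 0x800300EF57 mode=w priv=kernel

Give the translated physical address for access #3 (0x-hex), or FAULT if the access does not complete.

Walk each access:
#0 VA=0xB0383E00AC4 (w,user):
  L0: frame=0x36 idx=22 entry=0x38007 [P=1 RW=1 US=1 PS=0]
  L1: frame=0x38 idx=14 entry=0x39007 [P=1 RW=1 US=1 PS=0]
  L2: frame=0x39 idx=31 entry=0x3D087 [P=1 RW=1 US=1 PS=1]
  ⇒ phys 0x3DAC4 (huge @L2)  [3 reads]
#1 VA=0xF87830099BB (w,user):
  L0: frame=0x36 idx=31 entry=0x3E007 [P=1 RW=1 US=1 PS=0]
  L1: frame=0x3E idx=30 entry=0x40007 [P=1 RW=1 US=1 PS=0]
  L2: frame=0x40 idx=24 entry=0x43007 [P=1 RW=1 US=1 PS=0]
  L3: frame=0x43 idx=9 entry=0x44007 [P=1 RW=1 US=1 PS=0]
  ⇒ phys 0x449BB  [4 reads]
#2 VA=0x40340000B4D (w,kernel):
  L0: frame=0x36 idx=8 entry=0x46007 [P=1 RW=1 US=1 PS=0]
  L1: frame=0x46 idx=13 entry=0x4A087 [P=1 RW=1 US=1 PS=1]
  ⇒ phys 0x4AB4D (huge @L1)  [2 reads]
#3 VA=0x800300EF57 (w,kernel):
  L0: frame=0x36 idx=1 entry=0x4C007 [P=1 RW=1 US=1 PS=0]
  L1: frame=0x4C idx=0 entry=0x4E007 [P=1 RW=1 US=1 PS=0]
  L2: frame=0x4E idx=24 entry=0x4F007 [P=1 RW=1 US=1 PS=0]
  L3: frame=0x4F idx=14 entry=0x51005 [P=1 RW=0 US=1 PS=0]
  ✗ PROTECTION_VIOLATION  [4 reads]

Access #3 PA: FAULT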